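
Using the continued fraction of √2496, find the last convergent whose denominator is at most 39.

1249/25

√2496 = [49; 1, 23, 1, 98, …] (period length 4).
Convergents:
  p_0/q_0 = 49/1
  p_1/q_1 = 50/1
  p_2/q_2 = 1199/24
  p_3/q_3 = 1249/25
  p_4/q_4 = 123601/2474
q_3 = 25 ≤ 39 < 2474 = q_4, so the answer is 1249/25.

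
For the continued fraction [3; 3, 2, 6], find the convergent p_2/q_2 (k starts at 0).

Using pₖ = aₖpₖ₋₁ + pₖ₋₂, qₖ = aₖqₖ₋₁ + qₖ₋₂ (with p₋₁=1, p₋₂=0, q₋₁=0, q₋₂=1):
  k=0: a=3, p=3, q=1
  k=1: a=3, p=10, q=3
  k=2: a=2, p=23, q=7

23/7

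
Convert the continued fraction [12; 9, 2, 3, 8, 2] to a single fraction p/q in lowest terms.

14043/1160

Using pₖ = aₖpₖ₋₁ + pₖ₋₂ and qₖ = aₖqₖ₋₁ + qₖ₋₂:
  k=0: a=12, p=12, q=1
  k=1: a=9, p=109, q=9
  k=2: a=2, p=230, q=19
  k=3: a=3, p=799, q=66
  k=4: a=8, p=6622, q=547
  k=5: a=2, p=14043, q=1160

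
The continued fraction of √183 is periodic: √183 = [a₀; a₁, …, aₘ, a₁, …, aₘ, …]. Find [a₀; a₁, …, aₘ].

a₀ = ⌊√183⌋ = 13.
With m₀=0, d₀=1 and mₖ₊₁ = dₖaₖ − mₖ, dₖ₊₁ = (n − mₖ₊₁²)/dₖ, aₖ₊₁ = ⌊(a₀+mₖ₊₁)/dₖ₊₁⌋:
  k=1: m=13, d=14, a=1
  k=2: m=1, d=13, a=1
  k=3: m=12, d=3, a=8
  k=4: m=12, d=13, a=1
  k=5: m=1, d=14, a=1
  k=6: m=13, d=1, a=26
d=1 and a=2a₀=26 at k=6, so the next step gives (m, d) = (13, 14) again — its k=1 value — and the period has length 6.

[13; 1, 1, 8, 1, 1, 26]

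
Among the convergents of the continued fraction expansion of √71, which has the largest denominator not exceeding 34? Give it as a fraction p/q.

59/7

√71 = [8; 2, 2, 1, 7, 1, 2, 2, 16, …] (period length 8).
Convergents:
  p_0/q_0 = 8/1
  p_1/q_1 = 17/2
  p_2/q_2 = 42/5
  p_3/q_3 = 59/7
  p_4/q_4 = 455/54
q_3 = 7 ≤ 34 < 54 = q_4, so the answer is 59/7.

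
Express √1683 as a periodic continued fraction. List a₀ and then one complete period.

[41; 41, 82]

a₀ = ⌊√1683⌋ = 41.
With m₀=0, d₀=1 and mₖ₊₁ = dₖaₖ − mₖ, dₖ₊₁ = (n − mₖ₊₁²)/dₖ, aₖ₊₁ = ⌊(a₀+mₖ₊₁)/dₖ₊₁⌋:
  k=1: m=41, d=2, a=41
  k=2: m=41, d=1, a=82
d=1 and a=2a₀=82 at k=2, so the next step gives (m, d) = (41, 2) again — its k=1 value — and the period has length 2.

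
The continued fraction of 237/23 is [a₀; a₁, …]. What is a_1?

3

237 = 10·23 + 7   →  a_0 = 10
23 = 3·7 + 2   →  a_1 = 3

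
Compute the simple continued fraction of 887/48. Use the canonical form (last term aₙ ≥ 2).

887 = 18·48 + 23
48 = 2·23 + 2
23 = 11·2 + 1
2 = 2·1 + 0  (stop)
So 887/48 = [18; 2, 11, 2].

[18; 2, 11, 2]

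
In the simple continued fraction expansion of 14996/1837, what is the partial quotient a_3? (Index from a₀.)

9

14996 = 8·1837 + 300   →  a_0 = 8
1837 = 6·300 + 37   →  a_1 = 6
300 = 8·37 + 4   →  a_2 = 8
37 = 9·4 + 1   →  a_3 = 9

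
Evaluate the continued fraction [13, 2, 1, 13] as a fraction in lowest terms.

547/41

Using pₖ = aₖpₖ₋₁ + pₖ₋₂ and qₖ = aₖqₖ₋₁ + qₖ₋₂:
  k=0: a=13, p=13, q=1
  k=1: a=2, p=27, q=2
  k=2: a=1, p=40, q=3
  k=3: a=13, p=547, q=41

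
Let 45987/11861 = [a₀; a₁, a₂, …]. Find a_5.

45987 = 3·11861 + 10404   →  a_0 = 3
11861 = 1·10404 + 1457   →  a_1 = 1
10404 = 7·1457 + 205   →  a_2 = 7
1457 = 7·205 + 22   →  a_3 = 7
205 = 9·22 + 7   →  a_4 = 9
22 = 3·7 + 1   →  a_5 = 3

3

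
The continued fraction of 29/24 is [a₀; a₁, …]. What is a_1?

4

29 = 1·24 + 5   →  a_0 = 1
24 = 4·5 + 4   →  a_1 = 4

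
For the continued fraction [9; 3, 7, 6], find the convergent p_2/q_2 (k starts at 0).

Using pₖ = aₖpₖ₋₁ + pₖ₋₂, qₖ = aₖqₖ₋₁ + qₖ₋₂ (with p₋₁=1, p₋₂=0, q₋₁=0, q₋₂=1):
  k=0: a=9, p=9, q=1
  k=1: a=3, p=28, q=3
  k=2: a=7, p=205, q=22

205/22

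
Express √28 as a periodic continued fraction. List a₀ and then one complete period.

a₀ = ⌊√28⌋ = 5.
With m₀=0, d₀=1 and mₖ₊₁ = dₖaₖ − mₖ, dₖ₊₁ = (n − mₖ₊₁²)/dₖ, aₖ₊₁ = ⌊(a₀+mₖ₊₁)/dₖ₊₁⌋:
  k=1: m=5, d=3, a=3
  k=2: m=4, d=4, a=2
  k=3: m=4, d=3, a=3
  k=4: m=5, d=1, a=10
d=1 and a=2a₀=10 at k=4, so the next step gives (m, d) = (5, 3) again — its k=1 value — and the period has length 4.

[5; 3, 2, 3, 10]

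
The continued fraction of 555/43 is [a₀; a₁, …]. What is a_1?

555 = 12·43 + 39   →  a_0 = 12
43 = 1·39 + 4   →  a_1 = 1

1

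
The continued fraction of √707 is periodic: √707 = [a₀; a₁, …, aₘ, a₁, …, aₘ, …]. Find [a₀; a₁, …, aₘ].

[26; 1, 1, 2, 3, 2, 1, 1, 52]

a₀ = ⌊√707⌋ = 26.
With m₀=0, d₀=1 and mₖ₊₁ = dₖaₖ − mₖ, dₖ₊₁ = (n − mₖ₊₁²)/dₖ, aₖ₊₁ = ⌊(a₀+mₖ₊₁)/dₖ₊₁⌋:
  k=1: m=26, d=31, a=1
  k=2: m=5, d=22, a=1
  k=3: m=17, d=19, a=2
  k=4: m=21, d=14, a=3
  k=5: m=21, d=19, a=2
  k=6: m=17, d=22, a=1
  k=7: m=5, d=31, a=1
  k=8: m=26, d=1, a=52
d=1 and a=2a₀=52 at k=8, so the next step gives (m, d) = (26, 31) again — its k=1 value — and the period has length 8.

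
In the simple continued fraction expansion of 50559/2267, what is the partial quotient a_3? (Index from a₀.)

50559 = 22·2267 + 685   →  a_0 = 22
2267 = 3·685 + 212   →  a_1 = 3
685 = 3·212 + 49   →  a_2 = 3
212 = 4·49 + 16   →  a_3 = 4

4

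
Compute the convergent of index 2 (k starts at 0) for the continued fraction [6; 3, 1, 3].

Using pₖ = aₖpₖ₋₁ + pₖ₋₂, qₖ = aₖqₖ₋₁ + qₖ₋₂ (with p₋₁=1, p₋₂=0, q₋₁=0, q₋₂=1):
  k=0: a=6, p=6, q=1
  k=1: a=3, p=19, q=3
  k=2: a=1, p=25, q=4

25/4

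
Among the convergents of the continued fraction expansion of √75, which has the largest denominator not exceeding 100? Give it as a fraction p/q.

√75 = [8; 1, 1, 1, 16, …] (period length 4).
Convergents:
  p_0/q_0 = 8/1
  p_1/q_1 = 9/1
  p_2/q_2 = 17/2
  p_3/q_3 = 26/3
  p_4/q_4 = 433/50
  p_5/q_5 = 459/53
  p_6/q_6 = 892/103
q_5 = 53 ≤ 100 < 103 = q_6, so the answer is 459/53.

459/53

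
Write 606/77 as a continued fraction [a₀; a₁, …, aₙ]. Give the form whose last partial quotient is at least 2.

[7; 1, 6, 1, 2, 3]

606 = 7*77 + 67
77 = 1*67 + 10
67 = 6*10 + 7
10 = 1*7 + 3
7 = 2*3 + 1
3 = 3*1 + 0  (stop)
So 606/77 = [7; 1, 6, 1, 2, 3].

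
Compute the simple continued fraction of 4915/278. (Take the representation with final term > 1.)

4915 = 17*278 + 189
278 = 1*189 + 89
189 = 2*89 + 11
89 = 8*11 + 1
11 = 11*1 + 0  (stop)
So 4915/278 = [17; 1, 2, 8, 11].

[17; 1, 2, 8, 11]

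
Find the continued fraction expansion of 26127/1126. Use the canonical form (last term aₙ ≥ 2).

[23; 4, 1, 11, 19]

26127 = 23·1126 + 229
1126 = 4·229 + 210
229 = 1·210 + 19
210 = 11·19 + 1
19 = 19·1 + 0  (stop)
So 26127/1126 = [23; 4, 1, 11, 19].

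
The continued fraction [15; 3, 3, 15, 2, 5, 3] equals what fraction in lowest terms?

Using pₖ = aₖpₖ₋₁ + pₖ₋₂ and qₖ = aₖqₖ₋₁ + qₖ₋₂:
  k=0: a=15, p=15, q=1
  k=1: a=3, p=46, q=3
  k=2: a=3, p=153, q=10
  k=3: a=15, p=2341, q=153
  k=4: a=2, p=4835, q=316
  k=5: a=5, p=26516, q=1733
  k=6: a=3, p=84383, q=5515

84383/5515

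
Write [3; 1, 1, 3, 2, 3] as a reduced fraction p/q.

Using pₖ = aₖpₖ₋₁ + pₖ₋₂ and qₖ = aₖqₖ₋₁ + qₖ₋₂:
  k=0: a=3, p=3, q=1
  k=1: a=1, p=4, q=1
  k=2: a=1, p=7, q=2
  k=3: a=3, p=25, q=7
  k=4: a=2, p=57, q=16
  k=5: a=3, p=196, q=55

196/55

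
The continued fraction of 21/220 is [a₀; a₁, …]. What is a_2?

21 = 0·220 + 21   →  a_0 = 0
220 = 10·21 + 10   →  a_1 = 10
21 = 2·10 + 1   →  a_2 = 2

2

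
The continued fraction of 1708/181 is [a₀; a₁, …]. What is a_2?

3

1708 = 9·181 + 79   →  a_0 = 9
181 = 2·79 + 23   →  a_1 = 2
79 = 3·23 + 10   →  a_2 = 3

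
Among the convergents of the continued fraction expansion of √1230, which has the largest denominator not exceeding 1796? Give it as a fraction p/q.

34405/981

√1230 = [35; 14, 70, …] (period length 2).
Convergents:
  p_0/q_0 = 35/1
  p_1/q_1 = 491/14
  p_2/q_2 = 34405/981
  p_3/q_3 = 482161/13748
q_2 = 981 ≤ 1796 < 13748 = q_3, so the answer is 34405/981.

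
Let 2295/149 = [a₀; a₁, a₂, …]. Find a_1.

2295 = 15·149 + 60   →  a_0 = 15
149 = 2·60 + 29   →  a_1 = 2

2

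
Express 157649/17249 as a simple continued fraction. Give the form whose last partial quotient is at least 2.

[9; 7, 6, 7, 1, 6, 7]

157649 = 9*17249 + 2408
17249 = 7*2408 + 393
2408 = 6*393 + 50
393 = 7*50 + 43
50 = 1*43 + 7
43 = 6*7 + 1
7 = 7*1 + 0  (stop)
So 157649/17249 = [9; 7, 6, 7, 1, 6, 7].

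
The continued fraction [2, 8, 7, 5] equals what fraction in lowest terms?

622/293

Using pₖ = aₖpₖ₋₁ + pₖ₋₂ and qₖ = aₖqₖ₋₁ + qₖ₋₂:
  k=0: a=2, p=2, q=1
  k=1: a=8, p=17, q=8
  k=2: a=7, p=121, q=57
  k=3: a=5, p=622, q=293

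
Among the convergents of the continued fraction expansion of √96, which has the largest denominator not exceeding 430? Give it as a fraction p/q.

√96 = [9; 1, 3, 1, 18, …] (period length 4).
Convergents:
  p_0/q_0 = 9/1
  p_1/q_1 = 10/1
  p_2/q_2 = 39/4
  p_3/q_3 = 49/5
  p_4/q_4 = 921/94
  p_5/q_5 = 970/99
  p_6/q_6 = 3831/391
  p_7/q_7 = 4801/490
q_6 = 391 ≤ 430 < 490 = q_7, so the answer is 3831/391.

3831/391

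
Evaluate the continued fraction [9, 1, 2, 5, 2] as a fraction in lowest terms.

339/35

Using pₖ = aₖpₖ₋₁ + pₖ₋₂ and qₖ = aₖqₖ₋₁ + qₖ₋₂:
  k=0: a=9, p=9, q=1
  k=1: a=1, p=10, q=1
  k=2: a=2, p=29, q=3
  k=3: a=5, p=155, q=16
  k=4: a=2, p=339, q=35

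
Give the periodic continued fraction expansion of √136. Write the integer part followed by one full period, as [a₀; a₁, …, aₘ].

a₀ = ⌊√136⌋ = 11.
With m₀=0, d₀=1 and mₖ₊₁ = dₖaₖ − mₖ, dₖ₊₁ = (n − mₖ₊₁²)/dₖ, aₖ₊₁ = ⌊(a₀+mₖ₊₁)/dₖ₊₁⌋:
  k=1: m=11, d=15, a=1
  k=2: m=4, d=8, a=1
  k=3: m=4, d=15, a=1
  k=4: m=11, d=1, a=22
d=1 and a=2a₀=22 at k=4, so the next step gives (m, d) = (11, 15) again — its k=1 value — and the period has length 4.

[11; 1, 1, 1, 22]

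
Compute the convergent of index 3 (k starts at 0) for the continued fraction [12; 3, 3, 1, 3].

Using pₖ = aₖpₖ₋₁ + pₖ₋₂, qₖ = aₖqₖ₋₁ + qₖ₋₂ (with p₋₁=1, p₋₂=0, q₋₁=0, q₋₂=1):
  k=0: a=12, p=12, q=1
  k=1: a=3, p=37, q=3
  k=2: a=3, p=123, q=10
  k=3: a=1, p=160, q=13

160/13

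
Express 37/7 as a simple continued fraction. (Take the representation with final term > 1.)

37 = 5*7 + 2
7 = 3*2 + 1
2 = 2*1 + 0  (stop)
So 37/7 = [5; 3, 2].

[5; 3, 2]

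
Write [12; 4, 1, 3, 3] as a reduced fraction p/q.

Fold from the inside: start with 3/1.
  3 + 1/3 = 10/3
  1 + 3/10 = 13/10
  4 + 10/13 = 62/13
  12 + 13/62 = 757/62

757/62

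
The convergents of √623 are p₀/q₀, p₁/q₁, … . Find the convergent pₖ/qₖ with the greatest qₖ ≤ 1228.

30551/1224

√623 = [24; 1, 23, 1, 48, …] (period length 4).
Convergents:
  p_0/q_0 = 24/1
  p_1/q_1 = 25/1
  p_2/q_2 = 599/24
  p_3/q_3 = 624/25
  p_4/q_4 = 30551/1224
  p_5/q_5 = 31175/1249
q_4 = 1224 ≤ 1228 < 1249 = q_5, so the answer is 30551/1224.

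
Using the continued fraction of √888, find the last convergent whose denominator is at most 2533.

44401/1490

√888 = [29; 1, 3, 1, 58, …] (period length 4).
Convergents:
  p_0/q_0 = 29/1
  p_1/q_1 = 30/1
  p_2/q_2 = 119/4
  p_3/q_3 = 149/5
  p_4/q_4 = 8761/294
  p_5/q_5 = 8910/299
  p_6/q_6 = 35491/1191
  p_7/q_7 = 44401/1490
  p_8/q_8 = 2610749/87611
q_7 = 1490 ≤ 2533 < 87611 = q_8, so the answer is 44401/1490.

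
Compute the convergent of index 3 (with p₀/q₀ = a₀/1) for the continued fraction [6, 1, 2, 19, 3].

387/58

Using pₖ = aₖpₖ₋₁ + pₖ₋₂, qₖ = aₖqₖ₋₁ + qₖ₋₂ (with p₋₁=1, p₋₂=0, q₋₁=0, q₋₂=1):
  k=0: a=6, p=6, q=1
  k=1: a=1, p=7, q=1
  k=2: a=2, p=20, q=3
  k=3: a=19, p=387, q=58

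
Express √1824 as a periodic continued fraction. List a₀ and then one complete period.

a₀ = ⌊√1824⌋ = 42.

[42; 1, 2, 2, 2, 1, 84]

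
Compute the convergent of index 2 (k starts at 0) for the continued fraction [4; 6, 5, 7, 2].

Using pₖ = aₖpₖ₋₁ + pₖ₋₂, qₖ = aₖqₖ₋₁ + qₖ₋₂ (with p₋₁=1, p₋₂=0, q₋₁=0, q₋₂=1):
  k=0: a=4, p=4, q=1
  k=1: a=6, p=25, q=6
  k=2: a=5, p=129, q=31

129/31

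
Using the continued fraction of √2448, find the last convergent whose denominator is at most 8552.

√2448 = [49; 2, 10, 2, 98, …] (period length 4).
Convergents:
  p_0/q_0 = 49/1
  p_1/q_1 = 99/2
  p_2/q_2 = 1039/21
  p_3/q_3 = 2177/44
  p_4/q_4 = 214385/4333
  p_5/q_5 = 430947/8710
q_4 = 4333 ≤ 8552 < 8710 = q_5, so the answer is 214385/4333.

214385/4333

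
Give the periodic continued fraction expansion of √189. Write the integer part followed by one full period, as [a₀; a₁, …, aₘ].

a₀ = ⌊√189⌋ = 13.
With m₀=0, d₀=1 and mₖ₊₁ = dₖaₖ − mₖ, dₖ₊₁ = (n − mₖ₊₁²)/dₖ, aₖ₊₁ = ⌊(a₀+mₖ₊₁)/dₖ₊₁⌋:
  k=1: m=13, d=20, a=1
  k=2: m=7, d=7, a=2
  k=3: m=7, d=20, a=1
  k=4: m=13, d=1, a=26
d=1 and a=2a₀=26 at k=4, so the next step gives (m, d) = (13, 20) again — its k=1 value — and the period has length 4.

[13; 1, 2, 1, 26]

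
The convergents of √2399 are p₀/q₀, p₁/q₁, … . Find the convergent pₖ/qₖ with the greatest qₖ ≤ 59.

2400/49

√2399 = [48; 1, 47, 1, 96, …] (period length 4).
Convergents:
  p_0/q_0 = 48/1
  p_1/q_1 = 49/1
  p_2/q_2 = 2351/48
  p_3/q_3 = 2400/49
  p_4/q_4 = 232751/4752
q_3 = 49 ≤ 59 < 4752 = q_4, so the answer is 2400/49.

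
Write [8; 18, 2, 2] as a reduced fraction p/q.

741/92

Using pₖ = aₖpₖ₋₁ + pₖ₋₂ and qₖ = aₖqₖ₋₁ + qₖ₋₂:
  k=0: a=8, p=8, q=1
  k=1: a=18, p=145, q=18
  k=2: a=2, p=298, q=37
  k=3: a=2, p=741, q=92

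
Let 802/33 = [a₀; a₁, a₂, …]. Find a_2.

802 = 24·33 + 10   →  a_0 = 24
33 = 3·10 + 3   →  a_1 = 3
10 = 3·3 + 1   →  a_2 = 3

3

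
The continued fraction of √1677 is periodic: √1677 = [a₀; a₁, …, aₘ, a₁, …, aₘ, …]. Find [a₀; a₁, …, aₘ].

a₀ = ⌊√1677⌋ = 40.

[40; 1, 19, 2, 19, 1, 80]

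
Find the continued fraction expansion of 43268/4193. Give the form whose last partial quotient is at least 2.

[10; 3, 7, 2, 9, 2, 4]

43268 = 10*4193 + 1338
4193 = 3*1338 + 179
1338 = 7*179 + 85
179 = 2*85 + 9
85 = 9*9 + 4
9 = 2*4 + 1
4 = 4*1 + 0  (stop)
So 43268/4193 = [10; 3, 7, 2, 9, 2, 4].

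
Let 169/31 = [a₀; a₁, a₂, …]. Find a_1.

2

169 = 5·31 + 14   →  a_0 = 5
31 = 2·14 + 3   →  a_1 = 2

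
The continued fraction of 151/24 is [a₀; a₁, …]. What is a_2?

2

151 = 6·24 + 7   →  a_0 = 6
24 = 3·7 + 3   →  a_1 = 3
7 = 2·3 + 1   →  a_2 = 2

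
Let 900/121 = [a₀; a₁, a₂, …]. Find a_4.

900 = 7·121 + 53   →  a_0 = 7
121 = 2·53 + 15   →  a_1 = 2
53 = 3·15 + 8   →  a_2 = 3
15 = 1·8 + 7   →  a_3 = 1
8 = 1·7 + 1   →  a_4 = 1

1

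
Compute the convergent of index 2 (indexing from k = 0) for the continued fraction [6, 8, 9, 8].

Using pₖ = aₖpₖ₋₁ + pₖ₋₂, qₖ = aₖqₖ₋₁ + qₖ₋₂ (with p₋₁=1, p₋₂=0, q₋₁=0, q₋₂=1):
  k=0: a=6, p=6, q=1
  k=1: a=8, p=49, q=8
  k=2: a=9, p=447, q=73

447/73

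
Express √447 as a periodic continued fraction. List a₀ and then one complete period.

[21; 7, 42]

a₀ = ⌊√447⌋ = 21.
With m₀=0, d₀=1 and mₖ₊₁ = dₖaₖ − mₖ, dₖ₊₁ = (n − mₖ₊₁²)/dₖ, aₖ₊₁ = ⌊(a₀+mₖ₊₁)/dₖ₊₁⌋:
  k=1: m=21, d=6, a=7
  k=2: m=21, d=1, a=42
d=1 and a=2a₀=42 at k=2, so the next step gives (m, d) = (21, 6) again — its k=1 value — and the period has length 2.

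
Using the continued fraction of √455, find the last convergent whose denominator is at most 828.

√455 = [21; 3, 42, …] (period length 2).
Convergents:
  p_0/q_0 = 21/1
  p_1/q_1 = 64/3
  p_2/q_2 = 2709/127
  p_3/q_3 = 8191/384
  p_4/q_4 = 346731/16255
q_3 = 384 ≤ 828 < 16255 = q_4, so the answer is 8191/384.

8191/384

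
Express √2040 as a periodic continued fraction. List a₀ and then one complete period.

[45; 6, 90]

a₀ = ⌊√2040⌋ = 45.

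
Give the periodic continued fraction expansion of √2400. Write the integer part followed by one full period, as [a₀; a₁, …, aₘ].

[48; 1, 96]

a₀ = ⌊√2400⌋ = 48.
With m₀=0, d₀=1 and mₖ₊₁ = dₖaₖ − mₖ, dₖ₊₁ = (n − mₖ₊₁²)/dₖ, aₖ₊₁ = ⌊(a₀+mₖ₊₁)/dₖ₊₁⌋:
  k=1: m=48, d=96, a=1
  k=2: m=48, d=1, a=96
d=1 and a=2a₀=96 at k=2, so the next step gives (m, d) = (48, 96) again — its k=1 value — and the period has length 2.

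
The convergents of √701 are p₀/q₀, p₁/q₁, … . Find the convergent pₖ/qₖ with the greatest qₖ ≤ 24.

√701 = [26; 2, 10, 10, 2, 52, …] (period length 5).
Convergents:
  p_0/q_0 = 26/1
  p_1/q_1 = 53/2
  p_2/q_2 = 556/21
  p_3/q_3 = 5613/212
q_2 = 21 ≤ 24 < 212 = q_3, so the answer is 556/21.

556/21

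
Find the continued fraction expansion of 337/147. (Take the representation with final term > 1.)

337 = 2×147 + 43
147 = 3×43 + 18
43 = 2×18 + 7
18 = 2×7 + 4
7 = 1×4 + 3
4 = 1×3 + 1
3 = 3×1 + 0  (stop)
So 337/147 = [2; 3, 2, 2, 1, 1, 3].

[2; 3, 2, 2, 1, 1, 3]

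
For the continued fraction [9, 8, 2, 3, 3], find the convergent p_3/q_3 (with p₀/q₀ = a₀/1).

538/59

Using pₖ = aₖpₖ₋₁ + pₖ₋₂, qₖ = aₖqₖ₋₁ + qₖ₋₂ (with p₋₁=1, p₋₂=0, q₋₁=0, q₋₂=1):
  k=0: a=9, p=9, q=1
  k=1: a=8, p=73, q=8
  k=2: a=2, p=155, q=17
  k=3: a=3, p=538, q=59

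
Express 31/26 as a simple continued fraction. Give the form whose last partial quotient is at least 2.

31 = 1·26 + 5
26 = 5·5 + 1
5 = 5·1 + 0  (stop)
So 31/26 = [1; 5, 5].

[1; 5, 5]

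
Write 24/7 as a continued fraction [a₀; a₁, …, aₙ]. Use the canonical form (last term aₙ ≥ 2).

24 = 3·7 + 3
7 = 2·3 + 1
3 = 3·1 + 0  (stop)
So 24/7 = [3; 2, 3].

[3; 2, 3]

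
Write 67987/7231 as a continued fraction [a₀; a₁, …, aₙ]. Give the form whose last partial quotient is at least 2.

[9; 2, 2, 18, 7, 11]

67987 = 9·7231 + 2908
7231 = 2·2908 + 1415
2908 = 2·1415 + 78
1415 = 18·78 + 11
78 = 7·11 + 1
11 = 11·1 + 0  (stop)
So 67987/7231 = [9; 2, 2, 18, 7, 11].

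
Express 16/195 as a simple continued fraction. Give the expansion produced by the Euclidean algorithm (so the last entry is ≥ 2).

[0; 12, 5, 3]

16 = 0×195 + 16
195 = 12×16 + 3
16 = 5×3 + 1
3 = 3×1 + 0  (stop)
So 16/195 = [0; 12, 5, 3].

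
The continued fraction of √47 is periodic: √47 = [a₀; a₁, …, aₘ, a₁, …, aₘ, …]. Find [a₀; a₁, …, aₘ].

a₀ = ⌊√47⌋ = 6.
With m₀=0, d₀=1 and mₖ₊₁ = dₖaₖ − mₖ, dₖ₊₁ = (n − mₖ₊₁²)/dₖ, aₖ₊₁ = ⌊(a₀+mₖ₊₁)/dₖ₊₁⌋:
  k=1: m=6, d=11, a=1
  k=2: m=5, d=2, a=5
  k=3: m=5, d=11, a=1
  k=4: m=6, d=1, a=12
d=1 and a=2a₀=12 at k=4, so the next step gives (m, d) = (6, 11) again — its k=1 value — and the period has length 4.

[6; 1, 5, 1, 12]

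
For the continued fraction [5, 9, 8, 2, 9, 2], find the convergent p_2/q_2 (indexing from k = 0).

Using pₖ = aₖpₖ₋₁ + pₖ₋₂, qₖ = aₖqₖ₋₁ + qₖ₋₂ (with p₋₁=1, p₋₂=0, q₋₁=0, q₋₂=1):
  k=0: a=5, p=5, q=1
  k=1: a=9, p=46, q=9
  k=2: a=8, p=373, q=73

373/73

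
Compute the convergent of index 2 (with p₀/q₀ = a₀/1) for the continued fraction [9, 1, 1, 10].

19/2

Using pₖ = aₖpₖ₋₁ + pₖ₋₂, qₖ = aₖqₖ₋₁ + qₖ₋₂ (with p₋₁=1, p₋₂=0, q₋₁=0, q₋₂=1):
  k=0: a=9, p=9, q=1
  k=1: a=1, p=10, q=1
  k=2: a=1, p=19, q=2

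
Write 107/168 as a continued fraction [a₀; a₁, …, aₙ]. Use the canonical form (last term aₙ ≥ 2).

107 = 0*168 + 107
168 = 1*107 + 61
107 = 1*61 + 46
61 = 1*46 + 15
46 = 3*15 + 1
15 = 15*1 + 0  (stop)
So 107/168 = [0; 1, 1, 1, 3, 15].

[0; 1, 1, 1, 3, 15]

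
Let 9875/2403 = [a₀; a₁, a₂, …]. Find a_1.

9875 = 4·2403 + 263   →  a_0 = 4
2403 = 9·263 + 36   →  a_1 = 9

9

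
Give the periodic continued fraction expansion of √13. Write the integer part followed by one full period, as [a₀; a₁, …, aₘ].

a₀ = ⌊√13⌋ = 3.
With m₀=0, d₀=1 and mₖ₊₁ = dₖaₖ − mₖ, dₖ₊₁ = (n − mₖ₊₁²)/dₖ, aₖ₊₁ = ⌊(a₀+mₖ₊₁)/dₖ₊₁⌋:
  k=1: m=3, d=4, a=1
  k=2: m=1, d=3, a=1
  k=3: m=2, d=3, a=1
  k=4: m=1, d=4, a=1
  k=5: m=3, d=1, a=6
d=1 and a=2a₀=6 at k=5, so the next step gives (m, d) = (3, 4) again — its k=1 value — and the period has length 5.

[3; 1, 1, 1, 1, 6]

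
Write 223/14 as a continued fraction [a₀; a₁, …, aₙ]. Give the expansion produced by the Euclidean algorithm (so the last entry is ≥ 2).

[15; 1, 13]

223 = 15·14 + 13
14 = 1·13 + 1
13 = 13·1 + 0  (stop)
So 223/14 = [15; 1, 13].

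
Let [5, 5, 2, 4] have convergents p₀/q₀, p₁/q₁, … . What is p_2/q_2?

57/11

Using pₖ = aₖpₖ₋₁ + pₖ₋₂, qₖ = aₖqₖ₋₁ + qₖ₋₂ (with p₋₁=1, p₋₂=0, q₋₁=0, q₋₂=1):
  k=0: a=5, p=5, q=1
  k=1: a=5, p=26, q=5
  k=2: a=2, p=57, q=11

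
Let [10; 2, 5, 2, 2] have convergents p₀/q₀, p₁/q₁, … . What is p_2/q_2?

115/11

Using pₖ = aₖpₖ₋₁ + pₖ₋₂, qₖ = aₖqₖ₋₁ + qₖ₋₂ (with p₋₁=1, p₋₂=0, q₋₁=0, q₋₂=1):
  k=0: a=10, p=10, q=1
  k=1: a=2, p=21, q=2
  k=2: a=5, p=115, q=11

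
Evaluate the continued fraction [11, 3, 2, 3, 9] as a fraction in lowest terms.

2518/223

Using pₖ = aₖpₖ₋₁ + pₖ₋₂ and qₖ = aₖqₖ₋₁ + qₖ₋₂:
  k=0: a=11, p=11, q=1
  k=1: a=3, p=34, q=3
  k=2: a=2, p=79, q=7
  k=3: a=3, p=271, q=24
  k=4: a=9, p=2518, q=223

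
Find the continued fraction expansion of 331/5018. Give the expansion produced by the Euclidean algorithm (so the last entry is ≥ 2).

[0; 15, 6, 4, 13]

331 = 0*5018 + 331
5018 = 15*331 + 53
331 = 6*53 + 13
53 = 4*13 + 1
13 = 13*1 + 0  (stop)
So 331/5018 = [0; 15, 6, 4, 13].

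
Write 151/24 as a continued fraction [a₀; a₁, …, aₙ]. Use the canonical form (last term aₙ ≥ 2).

[6; 3, 2, 3]

151 = 6·24 + 7
24 = 3·7 + 3
7 = 2·3 + 1
3 = 3·1 + 0  (stop)
So 151/24 = [6; 3, 2, 3].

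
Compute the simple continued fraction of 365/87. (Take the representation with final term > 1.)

365 = 4·87 + 17
87 = 5·17 + 2
17 = 8·2 + 1
2 = 2·1 + 0  (stop)
So 365/87 = [4; 5, 8, 2].

[4; 5, 8, 2]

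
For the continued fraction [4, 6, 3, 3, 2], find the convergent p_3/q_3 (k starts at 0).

Using pₖ = aₖpₖ₋₁ + pₖ₋₂, qₖ = aₖqₖ₋₁ + qₖ₋₂ (with p₋₁=1, p₋₂=0, q₋₁=0, q₋₂=1):
  k=0: a=4, p=4, q=1
  k=1: a=6, p=25, q=6
  k=2: a=3, p=79, q=19
  k=3: a=3, p=262, q=63

262/63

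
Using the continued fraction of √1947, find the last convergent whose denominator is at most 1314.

√1947 = [44; 8, 88, …] (period length 2).
Convergents:
  p_0/q_0 = 44/1
  p_1/q_1 = 353/8
  p_2/q_2 = 31108/705
  p_3/q_3 = 249217/5648
q_2 = 705 ≤ 1314 < 5648 = q_3, so the answer is 31108/705.

31108/705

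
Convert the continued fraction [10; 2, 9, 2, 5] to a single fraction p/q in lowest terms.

Using pₖ = aₖpₖ₋₁ + pₖ₋₂ and qₖ = aₖqₖ₋₁ + qₖ₋₂:
  k=0: a=10, p=10, q=1
  k=1: a=2, p=21, q=2
  k=2: a=9, p=199, q=19
  k=3: a=2, p=419, q=40
  k=4: a=5, p=2294, q=219

2294/219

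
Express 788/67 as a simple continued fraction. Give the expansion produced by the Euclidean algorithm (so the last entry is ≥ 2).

[11; 1, 3, 5, 3]

788 = 11·67 + 51
67 = 1·51 + 16
51 = 3·16 + 3
16 = 5·3 + 1
3 = 3·1 + 0  (stop)
So 788/67 = [11; 1, 3, 5, 3].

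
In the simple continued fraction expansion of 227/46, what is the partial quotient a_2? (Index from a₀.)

227 = 4·46 + 43   →  a_0 = 4
46 = 1·43 + 3   →  a_1 = 1
43 = 14·3 + 1   →  a_2 = 14

14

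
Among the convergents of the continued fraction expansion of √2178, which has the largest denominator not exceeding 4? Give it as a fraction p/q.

140/3

√2178 = [46; 1, 2, 46, 2, 1, 92, …] (period length 6).
Convergents:
  p_0/q_0 = 46/1
  p_1/q_1 = 47/1
  p_2/q_2 = 140/3
  p_3/q_3 = 6487/139
q_2 = 3 ≤ 4 < 139 = q_3, so the answer is 140/3.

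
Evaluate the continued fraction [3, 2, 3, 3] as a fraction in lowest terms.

79/23

Fold from the inside: start with 3/1.
  3 + 1/3 = 10/3
  2 + 3/10 = 23/10
  3 + 10/23 = 79/23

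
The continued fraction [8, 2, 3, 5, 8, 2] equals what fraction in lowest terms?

5422/643

Fold from the inside: start with 2/1.
  8 + 1/2 = 17/2
  5 + 2/17 = 87/17
  3 + 17/87 = 278/87
  2 + 87/278 = 643/278
  8 + 278/643 = 5422/643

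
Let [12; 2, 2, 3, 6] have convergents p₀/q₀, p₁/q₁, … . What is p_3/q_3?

211/17

Using pₖ = aₖpₖ₋₁ + pₖ₋₂, qₖ = aₖqₖ₋₁ + qₖ₋₂ (with p₋₁=1, p₋₂=0, q₋₁=0, q₋₂=1):
  k=0: a=12, p=12, q=1
  k=1: a=2, p=25, q=2
  k=2: a=2, p=62, q=5
  k=3: a=3, p=211, q=17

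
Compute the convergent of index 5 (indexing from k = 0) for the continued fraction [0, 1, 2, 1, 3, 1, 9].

Using pₖ = aₖpₖ₋₁ + pₖ₋₂, qₖ = aₖqₖ₋₁ + qₖ₋₂ (with p₋₁=1, p₋₂=0, q₋₁=0, q₋₂=1):
  k=0: a=0, p=0, q=1
  k=1: a=1, p=1, q=1
  k=2: a=2, p=2, q=3
  k=3: a=1, p=3, q=4
  k=4: a=3, p=11, q=15
  k=5: a=1, p=14, q=19

14/19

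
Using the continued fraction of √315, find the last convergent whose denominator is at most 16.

71/4

√315 = [17; 1, 2, 1, 34, …] (period length 4).
Convergents:
  p_0/q_0 = 17/1
  p_1/q_1 = 18/1
  p_2/q_2 = 53/3
  p_3/q_3 = 71/4
  p_4/q_4 = 2467/139
q_3 = 4 ≤ 16 < 139 = q_4, so the answer is 71/4.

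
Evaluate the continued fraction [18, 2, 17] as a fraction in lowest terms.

647/35

Fold from the inside: start with 17/1.
  2 + 1/17 = 35/17
  18 + 17/35 = 647/35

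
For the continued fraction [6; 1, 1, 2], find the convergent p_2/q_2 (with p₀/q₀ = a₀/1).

Using pₖ = aₖpₖ₋₁ + pₖ₋₂, qₖ = aₖqₖ₋₁ + qₖ₋₂ (with p₋₁=1, p₋₂=0, q₋₁=0, q₋₂=1):
  k=0: a=6, p=6, q=1
  k=1: a=1, p=7, q=1
  k=2: a=1, p=13, q=2

13/2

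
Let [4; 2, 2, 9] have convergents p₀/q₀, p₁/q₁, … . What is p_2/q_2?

Using pₖ = aₖpₖ₋₁ + pₖ₋₂, qₖ = aₖqₖ₋₁ + qₖ₋₂ (with p₋₁=1, p₋₂=0, q₋₁=0, q₋₂=1):
  k=0: a=4, p=4, q=1
  k=1: a=2, p=9, q=2
  k=2: a=2, p=22, q=5

22/5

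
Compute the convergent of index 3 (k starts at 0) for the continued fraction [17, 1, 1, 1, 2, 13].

Using pₖ = aₖpₖ₋₁ + pₖ₋₂, qₖ = aₖqₖ₋₁ + qₖ₋₂ (with p₋₁=1, p₋₂=0, q₋₁=0, q₋₂=1):
  k=0: a=17, p=17, q=1
  k=1: a=1, p=18, q=1
  k=2: a=1, p=35, q=2
  k=3: a=1, p=53, q=3

53/3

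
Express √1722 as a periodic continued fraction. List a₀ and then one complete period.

a₀ = ⌊√1722⌋ = 41.

[41; 2, 82]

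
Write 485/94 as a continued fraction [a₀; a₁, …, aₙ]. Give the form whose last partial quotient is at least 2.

[5; 6, 3, 1, 3]

485 = 5×94 + 15
94 = 6×15 + 4
15 = 3×4 + 3
4 = 1×3 + 1
3 = 3×1 + 0  (stop)
So 485/94 = [5; 6, 3, 1, 3].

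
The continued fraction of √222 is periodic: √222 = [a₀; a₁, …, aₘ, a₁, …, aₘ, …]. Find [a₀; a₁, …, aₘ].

a₀ = ⌊√222⌋ = 14.
With m₀=0, d₀=1 and mₖ₊₁ = dₖaₖ − mₖ, dₖ₊₁ = (n − mₖ₊₁²)/dₖ, aₖ₊₁ = ⌊(a₀+mₖ₊₁)/dₖ₊₁⌋:
  k=1: m=14, d=26, a=1
  k=2: m=12, d=3, a=8
  k=3: m=12, d=26, a=1
  k=4: m=14, d=1, a=28
d=1 and a=2a₀=28 at k=4, so the next step gives (m, d) = (14, 26) again — its k=1 value — and the period has length 4.

[14; 1, 8, 1, 28]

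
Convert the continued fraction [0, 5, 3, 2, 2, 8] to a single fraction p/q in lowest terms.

143/757

Using pₖ = aₖpₖ₋₁ + pₖ₋₂ and qₖ = aₖqₖ₋₁ + qₖ₋₂:
  k=0: a=0, p=0, q=1
  k=1: a=5, p=1, q=5
  k=2: a=3, p=3, q=16
  k=3: a=2, p=7, q=37
  k=4: a=2, p=17, q=90
  k=5: a=8, p=143, q=757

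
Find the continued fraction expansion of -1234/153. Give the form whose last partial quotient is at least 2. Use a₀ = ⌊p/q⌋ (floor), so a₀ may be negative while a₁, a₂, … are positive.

-1234 = -9×153 + 143
153 = 1×143 + 10
143 = 14×10 + 3
10 = 3×3 + 1
3 = 3×1 + 0  (stop)
So -1234/153 = [-9; 1, 14, 3, 3].

[-9; 1, 14, 3, 3]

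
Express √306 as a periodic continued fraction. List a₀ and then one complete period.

[17; 2, 34]

a₀ = ⌊√306⌋ = 17.
With m₀=0, d₀=1 and mₖ₊₁ = dₖaₖ − mₖ, dₖ₊₁ = (n − mₖ₊₁²)/dₖ, aₖ₊₁ = ⌊(a₀+mₖ₊₁)/dₖ₊₁⌋:
  k=1: m=17, d=17, a=2
  k=2: m=17, d=1, a=34
d=1 and a=2a₀=34 at k=2, so the next step gives (m, d) = (17, 17) again — its k=1 value — and the period has length 2.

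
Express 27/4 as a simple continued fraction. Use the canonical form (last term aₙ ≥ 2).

27 = 6·4 + 3
4 = 1·3 + 1
3 = 3·1 + 0  (stop)
So 27/4 = [6; 1, 3].

[6; 1, 3]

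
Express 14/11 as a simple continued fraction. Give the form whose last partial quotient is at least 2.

14 = 1·11 + 3
11 = 3·3 + 2
3 = 1·2 + 1
2 = 2·1 + 0  (stop)
So 14/11 = [1; 3, 1, 2].

[1; 3, 1, 2]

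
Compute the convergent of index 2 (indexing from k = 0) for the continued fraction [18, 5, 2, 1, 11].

Using pₖ = aₖpₖ₋₁ + pₖ₋₂, qₖ = aₖqₖ₋₁ + qₖ₋₂ (with p₋₁=1, p₋₂=0, q₋₁=0, q₋₂=1):
  k=0: a=18, p=18, q=1
  k=1: a=5, p=91, q=5
  k=2: a=2, p=200, q=11

200/11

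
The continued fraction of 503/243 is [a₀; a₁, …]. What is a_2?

3

503 = 2·243 + 17   →  a_0 = 2
243 = 14·17 + 5   →  a_1 = 14
17 = 3·5 + 2   →  a_2 = 3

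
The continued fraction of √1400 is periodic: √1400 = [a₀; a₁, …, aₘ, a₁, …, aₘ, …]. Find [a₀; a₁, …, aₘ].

[37; 2, 2, 2, 74]

a₀ = ⌊√1400⌋ = 37.
With m₀=0, d₀=1 and mₖ₊₁ = dₖaₖ − mₖ, dₖ₊₁ = (n − mₖ₊₁²)/dₖ, aₖ₊₁ = ⌊(a₀+mₖ₊₁)/dₖ₊₁⌋:
  k=1: m=37, d=31, a=2
  k=2: m=25, d=25, a=2
  k=3: m=25, d=31, a=2
  k=4: m=37, d=1, a=74
d=1 and a=2a₀=74 at k=4, so the next step gives (m, d) = (37, 31) again — its k=1 value — and the period has length 4.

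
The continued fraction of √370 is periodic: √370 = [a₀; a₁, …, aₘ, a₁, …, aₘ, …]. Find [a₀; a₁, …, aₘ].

[19; 4, 4, 38]

a₀ = ⌊√370⌋ = 19.
With m₀=0, d₀=1 and mₖ₊₁ = dₖaₖ − mₖ, dₖ₊₁ = (n − mₖ₊₁²)/dₖ, aₖ₊₁ = ⌊(a₀+mₖ₊₁)/dₖ₊₁⌋:
  k=1: m=19, d=9, a=4
  k=2: m=17, d=9, a=4
  k=3: m=19, d=1, a=38
d=1 and a=2a₀=38 at k=3, so the next step gives (m, d) = (19, 9) again — its k=1 value — and the period has length 3.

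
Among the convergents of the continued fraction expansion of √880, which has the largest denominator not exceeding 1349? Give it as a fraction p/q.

15841/534

√880 = [29; 1, 1, 1, 58, …] (period length 4).
Convergents:
  p_0/q_0 = 29/1
  p_1/q_1 = 30/1
  p_2/q_2 = 59/2
  p_3/q_3 = 89/3
  p_4/q_4 = 5221/176
  p_5/q_5 = 5310/179
  p_6/q_6 = 10531/355
  p_7/q_7 = 15841/534
  p_8/q_8 = 929309/31327
q_7 = 534 ≤ 1349 < 31327 = q_8, so the answer is 15841/534.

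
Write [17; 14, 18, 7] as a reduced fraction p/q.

30472/1785

Fold from the inside: start with 7/1.
  18 + 1/7 = 127/7
  14 + 7/127 = 1785/127
  17 + 127/1785 = 30472/1785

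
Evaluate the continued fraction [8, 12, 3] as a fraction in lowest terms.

299/37

Fold from the inside: start with 3/1.
  12 + 1/3 = 37/3
  8 + 3/37 = 299/37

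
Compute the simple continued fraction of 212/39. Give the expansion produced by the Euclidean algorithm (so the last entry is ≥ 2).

[5; 2, 3, 2, 2]

212 = 5×39 + 17
39 = 2×17 + 5
17 = 3×5 + 2
5 = 2×2 + 1
2 = 2×1 + 0  (stop)
So 212/39 = [5; 2, 3, 2, 2].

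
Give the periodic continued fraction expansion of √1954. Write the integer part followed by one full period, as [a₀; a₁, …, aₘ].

[44; 4, 1, 9, 44, 9, 1, 4, 88]

a₀ = ⌊√1954⌋ = 44.
With m₀=0, d₀=1 and mₖ₊₁ = dₖaₖ − mₖ, dₖ₊₁ = (n − mₖ₊₁²)/dₖ, aₖ₊₁ = ⌊(a₀+mₖ₊₁)/dₖ₊₁⌋:
  k=1: m=44, d=18, a=4
  k=2: m=28, d=65, a=1
  k=3: m=37, d=9, a=9
  k=4: m=44, d=2, a=44
  k=5: m=44, d=9, a=9
  k=6: m=37, d=65, a=1
  k=7: m=28, d=18, a=4
  k=8: m=44, d=1, a=88
d=1 and a=2a₀=88 at k=8, so the next step gives (m, d) = (44, 18) again — its k=1 value — and the period has length 8.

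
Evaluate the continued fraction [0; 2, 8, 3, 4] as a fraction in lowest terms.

108/229

Fold from the inside: start with 4/1.
  3 + 1/4 = 13/4
  8 + 4/13 = 108/13
  2 + 13/108 = 229/108
  0 + 108/229 = 108/229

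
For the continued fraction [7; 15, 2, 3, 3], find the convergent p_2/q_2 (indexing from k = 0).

219/31

Using pₖ = aₖpₖ₋₁ + pₖ₋₂, qₖ = aₖqₖ₋₁ + qₖ₋₂ (with p₋₁=1, p₋₂=0, q₋₁=0, q₋₂=1):
  k=0: a=7, p=7, q=1
  k=1: a=15, p=106, q=15
  k=2: a=2, p=219, q=31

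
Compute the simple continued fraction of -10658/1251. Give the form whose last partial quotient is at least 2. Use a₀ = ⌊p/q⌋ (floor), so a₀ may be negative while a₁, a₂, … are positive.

-10658 = -9·1251 + 601
1251 = 2·601 + 49
601 = 12·49 + 13
49 = 3·13 + 10
13 = 1·10 + 3
10 = 3·3 + 1
3 = 3·1 + 0  (stop)
So -10658/1251 = [-9; 2, 12, 3, 1, 3, 3].

[-9; 2, 12, 3, 1, 3, 3]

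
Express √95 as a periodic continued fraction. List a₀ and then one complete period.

[9; 1, 2, 1, 18]

a₀ = ⌊√95⌋ = 9.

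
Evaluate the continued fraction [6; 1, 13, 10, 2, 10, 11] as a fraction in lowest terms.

238408/34407

Fold from the inside: start with 11/1.
  10 + 1/11 = 111/11
  2 + 11/111 = 233/111
  10 + 111/233 = 2441/233
  13 + 233/2441 = 31966/2441
  1 + 2441/31966 = 34407/31966
  6 + 31966/34407 = 238408/34407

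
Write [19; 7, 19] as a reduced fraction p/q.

2565/134

Using pₖ = aₖpₖ₋₁ + pₖ₋₂ and qₖ = aₖqₖ₋₁ + qₖ₋₂:
  k=0: a=19, p=19, q=1
  k=1: a=7, p=134, q=7
  k=2: a=19, p=2565, q=134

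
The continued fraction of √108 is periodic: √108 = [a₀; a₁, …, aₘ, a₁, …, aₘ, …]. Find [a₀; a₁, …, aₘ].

[10; 2, 1, 1, 4, 1, 1, 2, 20]

a₀ = ⌊√108⌋ = 10.
With m₀=0, d₀=1 and mₖ₊₁ = dₖaₖ − mₖ, dₖ₊₁ = (n − mₖ₊₁²)/dₖ, aₖ₊₁ = ⌊(a₀+mₖ₊₁)/dₖ₊₁⌋:
  k=1: m=10, d=8, a=2
  k=2: m=6, d=9, a=1
  k=3: m=3, d=11, a=1
  k=4: m=8, d=4, a=4
  k=5: m=8, d=11, a=1
  k=6: m=3, d=9, a=1
  k=7: m=6, d=8, a=2
  k=8: m=10, d=1, a=20
d=1 and a=2a₀=20 at k=8, so the next step gives (m, d) = (10, 8) again — its k=1 value — and the period has length 8.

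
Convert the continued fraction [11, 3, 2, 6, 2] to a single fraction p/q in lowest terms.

1095/97

Using pₖ = aₖpₖ₋₁ + pₖ₋₂ and qₖ = aₖqₖ₋₁ + qₖ₋₂:
  k=0: a=11, p=11, q=1
  k=1: a=3, p=34, q=3
  k=2: a=2, p=79, q=7
  k=3: a=6, p=508, q=45
  k=4: a=2, p=1095, q=97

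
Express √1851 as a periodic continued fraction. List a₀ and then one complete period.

[43; 43, 86]

a₀ = ⌊√1851⌋ = 43.
With m₀=0, d₀=1 and mₖ₊₁ = dₖaₖ − mₖ, dₖ₊₁ = (n − mₖ₊₁²)/dₖ, aₖ₊₁ = ⌊(a₀+mₖ₊₁)/dₖ₊₁⌋:
  k=1: m=43, d=2, a=43
  k=2: m=43, d=1, a=86
d=1 and a=2a₀=86 at k=2, so the next step gives (m, d) = (43, 2) again — its k=1 value — and the period has length 2.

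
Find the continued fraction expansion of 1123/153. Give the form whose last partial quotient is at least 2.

1123 = 7·153 + 52
153 = 2·52 + 49
52 = 1·49 + 3
49 = 16·3 + 1
3 = 3·1 + 0  (stop)
So 1123/153 = [7; 2, 1, 16, 3].

[7; 2, 1, 16, 3]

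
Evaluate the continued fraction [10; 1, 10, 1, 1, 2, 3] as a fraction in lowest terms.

Fold from the inside: start with 3/1.
  2 + 1/3 = 7/3
  1 + 3/7 = 10/7
  1 + 7/10 = 17/10
  10 + 10/17 = 180/17
  1 + 17/180 = 197/180
  10 + 180/197 = 2150/197

2150/197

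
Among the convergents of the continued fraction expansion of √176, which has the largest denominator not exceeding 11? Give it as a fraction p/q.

√176 = [13; 3, 1, 3, 26, …] (period length 4).
Convergents:
  p_0/q_0 = 13/1
  p_1/q_1 = 40/3
  p_2/q_2 = 53/4
  p_3/q_3 = 199/15
q_2 = 4 ≤ 11 < 15 = q_3, so the answer is 53/4.

53/4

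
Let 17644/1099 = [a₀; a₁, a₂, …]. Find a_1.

17644 = 16·1099 + 60   →  a_0 = 16
1099 = 18·60 + 19   →  a_1 = 18

18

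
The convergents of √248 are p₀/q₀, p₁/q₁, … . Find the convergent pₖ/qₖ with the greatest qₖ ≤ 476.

√248 = [15; 1, 2, 1, 30, …] (period length 4).
Convergents:
  p_0/q_0 = 15/1
  p_1/q_1 = 16/1
  p_2/q_2 = 47/3
  p_3/q_3 = 63/4
  p_4/q_4 = 1937/123
  p_5/q_5 = 2000/127
  p_6/q_6 = 5937/377
  p_7/q_7 = 7937/504
q_6 = 377 ≤ 476 < 504 = q_7, so the answer is 5937/377.

5937/377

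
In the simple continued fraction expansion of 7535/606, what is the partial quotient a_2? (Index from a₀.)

7535 = 12·606 + 263   →  a_0 = 12
606 = 2·263 + 80   →  a_1 = 2
263 = 3·80 + 23   →  a_2 = 3

3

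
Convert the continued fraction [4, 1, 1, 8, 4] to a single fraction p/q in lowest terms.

317/70

Using pₖ = aₖpₖ₋₁ + pₖ₋₂ and qₖ = aₖqₖ₋₁ + qₖ₋₂:
  k=0: a=4, p=4, q=1
  k=1: a=1, p=5, q=1
  k=2: a=1, p=9, q=2
  k=3: a=8, p=77, q=17
  k=4: a=4, p=317, q=70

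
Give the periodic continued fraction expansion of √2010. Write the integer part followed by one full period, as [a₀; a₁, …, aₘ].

[44; 1, 4, 1, 88]

a₀ = ⌊√2010⌋ = 44.
With m₀=0, d₀=1 and mₖ₊₁ = dₖaₖ − mₖ, dₖ₊₁ = (n − mₖ₊₁²)/dₖ, aₖ₊₁ = ⌊(a₀+mₖ₊₁)/dₖ₊₁⌋:
  k=1: m=44, d=74, a=1
  k=2: m=30, d=15, a=4
  k=3: m=30, d=74, a=1
  k=4: m=44, d=1, a=88
d=1 and a=2a₀=88 at k=4, so the next step gives (m, d) = (44, 74) again — its k=1 value — and the period has length 4.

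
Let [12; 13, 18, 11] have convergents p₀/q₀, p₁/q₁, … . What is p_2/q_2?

2838/235

Using pₖ = aₖpₖ₋₁ + pₖ₋₂, qₖ = aₖqₖ₋₁ + qₖ₋₂ (with p₋₁=1, p₋₂=0, q₋₁=0, q₋₂=1):
  k=0: a=12, p=12, q=1
  k=1: a=13, p=157, q=13
  k=2: a=18, p=2838, q=235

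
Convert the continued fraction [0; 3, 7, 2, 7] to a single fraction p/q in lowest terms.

112/351

Using pₖ = aₖpₖ₋₁ + pₖ₋₂ and qₖ = aₖqₖ₋₁ + qₖ₋₂:
  k=0: a=0, p=0, q=1
  k=1: a=3, p=1, q=3
  k=2: a=7, p=7, q=22
  k=3: a=2, p=15, q=47
  k=4: a=7, p=112, q=351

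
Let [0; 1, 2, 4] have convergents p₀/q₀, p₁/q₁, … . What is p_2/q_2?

Using pₖ = aₖpₖ₋₁ + pₖ₋₂, qₖ = aₖqₖ₋₁ + qₖ₋₂ (with p₋₁=1, p₋₂=0, q₋₁=0, q₋₂=1):
  k=0: a=0, p=0, q=1
  k=1: a=1, p=1, q=1
  k=2: a=2, p=2, q=3

2/3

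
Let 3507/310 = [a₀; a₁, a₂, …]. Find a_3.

3507 = 11·310 + 97   →  a_0 = 11
310 = 3·97 + 19   →  a_1 = 3
97 = 5·19 + 2   →  a_2 = 5
19 = 9·2 + 1   →  a_3 = 9

9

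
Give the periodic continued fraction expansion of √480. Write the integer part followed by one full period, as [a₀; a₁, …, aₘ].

a₀ = ⌊√480⌋ = 21.
With m₀=0, d₀=1 and mₖ₊₁ = dₖaₖ − mₖ, dₖ₊₁ = (n − mₖ₊₁²)/dₖ, aₖ₊₁ = ⌊(a₀+mₖ₊₁)/dₖ₊₁⌋:
  k=1: m=21, d=39, a=1
  k=2: m=18, d=4, a=9
  k=3: m=18, d=39, a=1
  k=4: m=21, d=1, a=42
d=1 and a=2a₀=42 at k=4, so the next step gives (m, d) = (21, 39) again — its k=1 value — and the period has length 4.

[21; 1, 9, 1, 42]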